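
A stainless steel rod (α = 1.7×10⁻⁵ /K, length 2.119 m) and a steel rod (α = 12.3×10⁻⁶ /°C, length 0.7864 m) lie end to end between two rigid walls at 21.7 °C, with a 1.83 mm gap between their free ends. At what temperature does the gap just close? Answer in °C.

α₁L₁ = 3.6023×10⁻⁵ m/K, α₂L₂ = 9.67272×10⁻⁶ m/K → total 4.569572×10⁻⁵ m/K
ΔT = g/(α₁L₁+α₂L₂) = 1.83×10⁻³ / 4.569572×10⁻⁵ = 40.048 K
T = 21.7 + 40.048 = 61.748 °C

T = 61.7 °C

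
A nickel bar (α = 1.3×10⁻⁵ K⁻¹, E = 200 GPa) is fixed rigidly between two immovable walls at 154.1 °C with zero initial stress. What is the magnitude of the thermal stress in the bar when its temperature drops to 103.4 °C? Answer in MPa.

Fully constrained: the free strain ε = αΔT is blocked, so σ = Eε = EαΔT.
|ΔT| = 50.7 K
σ = 200×10⁹ × 1.3×10⁻⁵ × 50.7 = 1.32×10⁸ Pa

σ = 132 MPa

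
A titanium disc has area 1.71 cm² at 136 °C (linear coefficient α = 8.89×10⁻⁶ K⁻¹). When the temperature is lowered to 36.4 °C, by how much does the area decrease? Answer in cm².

ΔA = 0.00303 cm²

Area coefficient ≈ 2α; |ΔT| = 99.6 K
ΔA = 2αA₀ΔT = 2(8.89×10⁻⁶)(1.71)(99.6) = 3.03×10⁻³ cm²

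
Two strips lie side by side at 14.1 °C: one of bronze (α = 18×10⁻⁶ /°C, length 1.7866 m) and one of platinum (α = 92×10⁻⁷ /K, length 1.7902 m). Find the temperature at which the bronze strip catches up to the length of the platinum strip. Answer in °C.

T = 243.6 °C

Equal length when α₁L₁ΔT − α₂L₂ΔT = L₂ − L₁ = 3.60×10⁻³ m
α₁L₁ = 3.21588×10⁻⁵, α₂L₂ = 1.646984×10⁻⁵ → Δ(αL) = 1.568896×10⁻⁵ m/K
ΔT = 3.60×10⁻³ / 1.568896×10⁻⁵ = 229.461 K, so T = 14.1 + 229.461 = 243.561 °C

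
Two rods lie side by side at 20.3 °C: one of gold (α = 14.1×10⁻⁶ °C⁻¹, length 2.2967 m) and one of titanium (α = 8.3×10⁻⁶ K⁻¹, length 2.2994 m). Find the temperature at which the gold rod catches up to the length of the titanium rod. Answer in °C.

L₁(1 + α₁ΔT) = L₂(1 + α₂ΔT) ⇒ ΔT = (L₂ − L₁)/(α₁L₁ − α₂L₂)
L₂ − L₁ = 2.2994 − 2.2967 = 2.70×10⁻³ m
α₁L₁ − α₂L₂ = 14.1×10⁻⁶×2.2967 − 8.3×10⁻⁶×2.2994 = 1.329845×10⁻⁵ m/K
ΔT = 2.70×10⁻³ / 1.329845×10⁻⁵ = 203.031 K
T = 20.3 + 203.031 = 223.331 °C

T = 223.3 °C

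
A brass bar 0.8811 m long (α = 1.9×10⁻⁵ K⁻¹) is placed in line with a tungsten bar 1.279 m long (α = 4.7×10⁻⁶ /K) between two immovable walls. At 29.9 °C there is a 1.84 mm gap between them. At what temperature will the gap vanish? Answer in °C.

T = 111 °C

Gap closes when ΔL₁ + ΔL₂ = 1.84 mm = 1.84×10⁻³ m
(α₁L₁ + α₂L₂)ΔT = g
α₁L₁ + α₂L₂ = 1.9×10⁻⁵×0.8811 + 4.7×10⁻⁶×1.279 = 2.27522×10⁻⁵ m/K
ΔT = 1.84×10⁻³ / 2.27522×10⁻⁵ = 80.87 K
T = 29.9 + 80.87 = 110.77 °C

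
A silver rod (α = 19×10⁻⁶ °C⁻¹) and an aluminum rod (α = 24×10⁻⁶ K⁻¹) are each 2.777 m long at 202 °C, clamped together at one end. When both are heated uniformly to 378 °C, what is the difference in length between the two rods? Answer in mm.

2.44 mm

ΔT = 176 K
silver: ΔL = 19×10⁻⁶ × 2.777 m × 176 = 9.2863×10⁻³ m = 9.2863 mm
aluminum: ΔL = 24×10⁻⁶ × 2.777 m × 176 = 1.1730×10⁻² m = 11.730 mm
difference = 11.730 − 9.2863 = 2.4437 mm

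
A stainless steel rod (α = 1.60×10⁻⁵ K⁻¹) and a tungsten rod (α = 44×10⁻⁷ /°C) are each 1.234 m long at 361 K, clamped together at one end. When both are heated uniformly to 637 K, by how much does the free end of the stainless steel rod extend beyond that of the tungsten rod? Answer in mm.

ΔT = 276 K
stainless steel: ΔL = 1.60×10⁻⁵ × 1.234 m × 276 = 5.4493×10⁻³ m = 5.4493 mm
tungsten: ΔL = 44×10⁻⁷ × 1.234 m × 276 = 1.4986×10⁻³ m = 1.4986 mm
difference = 5.4493 − 1.4986 = 3.9507 mm

3.95 mm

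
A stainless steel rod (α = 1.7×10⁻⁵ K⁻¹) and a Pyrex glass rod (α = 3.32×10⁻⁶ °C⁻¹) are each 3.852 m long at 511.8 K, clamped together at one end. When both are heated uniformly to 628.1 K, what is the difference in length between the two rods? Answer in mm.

ΔT = 116.3 K
stainless steel: ΔL = 1.7×10⁻⁵ × 3.852 m × 116.3 = 7.6158×10⁻³ m = 7.6158 mm
Pyrex glass: ΔL = 3.32×10⁻⁶ × 3.852 m × 116.3 = 1.4873×10⁻³ m = 1.4873 mm
difference = 7.6158 − 1.4873 = 6.1285 mm

6.13 mm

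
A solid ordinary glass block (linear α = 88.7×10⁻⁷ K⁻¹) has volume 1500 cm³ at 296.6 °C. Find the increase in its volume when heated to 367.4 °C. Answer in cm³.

Isotropic solid: β ≈ 3α = 2.7×10⁻⁵ /K; ΔT = 70.8 K
ΔV = 3αV₀ΔT = 3(88.7×10⁻⁷)(1500)(70.8) = 2.83 cm³

ΔV = 2.83 cm³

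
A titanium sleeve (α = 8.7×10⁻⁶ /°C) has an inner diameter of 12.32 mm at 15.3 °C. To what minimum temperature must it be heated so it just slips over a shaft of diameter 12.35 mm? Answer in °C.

Required Δd = 12.35 − 12.32 = 0.03 mm
Δd = αd₀ΔT ⇒ ΔT = Δd/(αd₀) = 0.03 / (8.7×10⁻⁶ × 12.32) = 279.89 K
T_min = 15.3 + 279.89 = 295.19 °C

T = 295 °C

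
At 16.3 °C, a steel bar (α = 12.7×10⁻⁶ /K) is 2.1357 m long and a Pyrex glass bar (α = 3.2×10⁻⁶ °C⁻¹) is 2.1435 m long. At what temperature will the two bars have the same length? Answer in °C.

L₁(1 + α₁ΔT) = L₂(1 + α₂ΔT) ⇒ ΔT = (L₂ − L₁)/(α₁L₁ − α₂L₂)
L₂ − L₁ = 2.1435 − 2.1357 = 7.80×10⁻³ m
α₁L₁ − α₂L₂ = 12.7×10⁻⁶×2.1357 − 3.2×10⁻⁶×2.1435 = 2.026419×10⁻⁵ m/K
ΔT = 7.80×10⁻³ / 2.026419×10⁻⁵ = 384.915 K
T = 16.3 + 384.915 = 401.215 °C

T = 401.2 °C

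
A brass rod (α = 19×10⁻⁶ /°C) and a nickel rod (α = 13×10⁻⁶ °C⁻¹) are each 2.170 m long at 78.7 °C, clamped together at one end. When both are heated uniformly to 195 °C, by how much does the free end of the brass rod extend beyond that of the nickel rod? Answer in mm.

1.51 mm

ΔT = 116.3 K
brass: ΔL = 19×10⁻⁶ × 2.170 m × 116.3 = 4.7950×10⁻³ m = 4.7950 mm
nickel: ΔL = 13×10⁻⁶ × 2.170 m × 116.3 = 3.2808×10⁻³ m = 3.2808 mm
difference = 4.7950 − 3.2808 = 1.5142 mm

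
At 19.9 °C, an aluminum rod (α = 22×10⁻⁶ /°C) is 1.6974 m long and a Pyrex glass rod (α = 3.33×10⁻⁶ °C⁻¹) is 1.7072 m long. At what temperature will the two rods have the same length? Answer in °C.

T = 329.5 °C

L₁(1 + α₁ΔT) = L₂(1 + α₂ΔT) ⇒ ΔT = (L₂ − L₁)/(α₁L₁ − α₂L₂)
L₂ − L₁ = 1.7072 − 1.6974 = 9.80×10⁻³ m
α₁L₁ − α₂L₂ = 22×10⁻⁶×1.6974 − 3.33×10⁻⁶×1.7072 = 3.1657824×10⁻⁵ m/K
ΔT = 9.80×10⁻³ / 3.1657824×10⁻⁵ = 309.560 K
T = 19.9 + 309.560 = 329.460 °C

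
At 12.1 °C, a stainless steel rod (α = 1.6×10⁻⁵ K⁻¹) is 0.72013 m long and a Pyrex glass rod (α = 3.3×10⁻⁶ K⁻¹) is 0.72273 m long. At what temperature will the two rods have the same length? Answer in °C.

Equal length when α₁L₁ΔT − α₂L₂ΔT = L₂ − L₁ = 2.60×10⁻³ m
α₁L₁ = 1.152208×10⁻⁵, α₂L₂ = 2.385009×10⁻⁶ → Δ(αL) = 9.137071×10⁻⁶ m/K
ΔT = 2.60×10⁻³ / 9.137071×10⁻⁶ = 284.555 K, so T = 12.1 + 284.555 = 296.655 °C

T = 296.7 °C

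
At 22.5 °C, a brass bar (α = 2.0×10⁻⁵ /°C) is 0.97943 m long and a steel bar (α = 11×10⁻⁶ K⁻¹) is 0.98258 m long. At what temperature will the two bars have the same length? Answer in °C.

T = 381.3 °C

L₁(1 + α₁ΔT) = L₂(1 + α₂ΔT) ⇒ ΔT = (L₂ − L₁)/(α₁L₁ − α₂L₂)
L₂ − L₁ = 0.98258 − 0.97943 = 3.15×10⁻³ m
α₁L₁ − α₂L₂ = 2.0×10⁻⁵×0.97943 − 11×10⁻⁶×0.98258 = 8.78022×10⁻⁶ m/K
ΔT = 3.15×10⁻³ / 8.78022×10⁻⁶ = 358.761 K
T = 22.5 + 358.761 = 381.261 °C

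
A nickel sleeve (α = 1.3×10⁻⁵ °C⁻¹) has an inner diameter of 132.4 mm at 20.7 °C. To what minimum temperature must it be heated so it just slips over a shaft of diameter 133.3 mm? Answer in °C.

Required Δd = 133.3 − 132.4 = 0.9 mm
Δd = αd₀ΔT ⇒ ΔT = Δd/(αd₀) = 0.9 / (1.3×10⁻⁵ × 132.4) = 522.89 K
T_min = 20.7 + 522.89 = 543.59 °C

T = 544 °C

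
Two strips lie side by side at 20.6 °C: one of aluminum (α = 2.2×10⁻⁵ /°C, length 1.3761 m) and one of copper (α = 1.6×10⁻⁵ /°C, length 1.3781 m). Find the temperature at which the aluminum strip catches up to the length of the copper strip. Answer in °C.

T = 263.8 °C

L₁(1 + α₁ΔT) = L₂(1 + α₂ΔT) ⇒ ΔT = (L₂ − L₁)/(α₁L₁ − α₂L₂)
L₂ − L₁ = 1.3781 − 1.3761 = 2.00×10⁻³ m
α₁L₁ − α₂L₂ = 2.2×10⁻⁵×1.3761 − 1.6×10⁻⁵×1.3781 = 8.2246×10⁻⁶ m/K
ΔT = 2.00×10⁻³ / 8.2246×10⁻⁶ = 243.173 K
T = 20.6 + 243.173 = 263.773 °C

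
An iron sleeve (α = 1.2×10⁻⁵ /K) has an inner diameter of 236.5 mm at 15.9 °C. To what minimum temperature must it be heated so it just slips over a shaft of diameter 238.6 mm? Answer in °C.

Required Δd = 238.6 − 236.5 = 2.1 mm
Δd = αd₀ΔT ⇒ ΔT = Δd/(αd₀) = 2.1 / (1.2×10⁻⁵ × 236.5) = 739.96 K
T_min = 15.9 + 739.96 = 755.86 °C

T = 756 °C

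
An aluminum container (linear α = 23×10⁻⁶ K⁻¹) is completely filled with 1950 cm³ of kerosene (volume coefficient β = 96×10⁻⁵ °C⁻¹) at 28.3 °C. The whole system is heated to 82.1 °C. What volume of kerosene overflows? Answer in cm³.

The container also expands: β_container ≈ 3α = 6.9×10⁻⁵ /K
Net overflow = V₀(β_liq − 3α_cont)ΔT
β − 3α = 9.60×10⁻⁴ − 6.9×10⁻⁵ = 8.91×10⁻⁴ /K; ΔT = 53.8 K
ΔV = 1950 × 8.91×10⁻⁴ × 53.8 = 93.5 cm³

93.5 cm³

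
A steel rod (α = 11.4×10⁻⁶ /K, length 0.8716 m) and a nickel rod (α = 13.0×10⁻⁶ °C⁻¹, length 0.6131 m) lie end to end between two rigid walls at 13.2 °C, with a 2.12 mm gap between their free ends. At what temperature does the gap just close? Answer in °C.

Gap closes when ΔL₁ + ΔL₂ = 2.12 mm = 2.12×10⁻³ m
(α₁L₁ + α₂L₂)ΔT = g
α₁L₁ + α₂L₂ = 11.4×10⁻⁶×0.8716 + 13.0×10⁻⁶×0.6131 = 1.790654×10⁻⁵ m/K
ΔT = 2.12×10⁻³ / 1.790654×10⁻⁵ = 118.39 K
T = 13.2 + 118.39 = 131.59 °C

T = 132 °C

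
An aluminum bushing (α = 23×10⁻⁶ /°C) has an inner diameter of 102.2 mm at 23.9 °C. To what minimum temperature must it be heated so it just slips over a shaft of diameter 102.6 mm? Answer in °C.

T = 194 °C

Required Δd = 102.6 − 102.2 = 0.4 mm
Δd = αd₀ΔT ⇒ ΔT = Δd/(αd₀) = 0.4 / (23×10⁻⁶ × 102.2) = 170.17 K
T_min = 23.9 + 170.17 = 194.07 °C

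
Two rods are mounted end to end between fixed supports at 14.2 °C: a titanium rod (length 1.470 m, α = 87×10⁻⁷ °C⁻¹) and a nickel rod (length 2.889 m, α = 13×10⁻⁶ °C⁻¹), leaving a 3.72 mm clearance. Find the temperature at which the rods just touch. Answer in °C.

α₁L₁ = 1.2789×10⁻⁵ m/K, α₂L₂ = 3.7557×10⁻⁵ m/K → total 5.0346×10⁻⁵ m/K
ΔT = g/(α₁L₁+α₂L₂) = 3.72×10⁻³ / 5.0346×10⁻⁵ = 73.889 K
T = 14.2 + 73.889 = 88.089 °C

T = 88.1 °C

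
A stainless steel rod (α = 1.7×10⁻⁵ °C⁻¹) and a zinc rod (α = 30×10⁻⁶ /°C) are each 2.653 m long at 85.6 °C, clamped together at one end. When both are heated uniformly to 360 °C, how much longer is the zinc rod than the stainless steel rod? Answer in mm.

ΔT = 274.4 K
stainless steel: ΔL = 1.7×10⁻⁵ × 2.653 m × 274.4 = 1.2376×10⁻² m = 12.376 mm
zinc: ΔL = 30×10⁻⁶ × 2.653 m × 274.4 = 2.1839×10⁻² m = 21.839 mm
difference = 21.839 − 12.376 = 9.463 mm

9.46 mm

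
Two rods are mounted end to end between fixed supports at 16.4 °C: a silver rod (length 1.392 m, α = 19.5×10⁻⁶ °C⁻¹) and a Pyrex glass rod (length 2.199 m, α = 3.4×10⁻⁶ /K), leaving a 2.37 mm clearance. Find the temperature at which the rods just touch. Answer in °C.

α₁L₁ = 2.7144×10⁻⁵ m/K, α₂L₂ = 7.4766×10⁻⁶ m/K → total 3.46206×10⁻⁵ m/K
ΔT = g/(α₁L₁+α₂L₂) = 2.37×10⁻³ / 3.46206×10⁻⁵ = 68.456 K
T = 16.4 + 68.456 = 84.856 °C

T = 84.9 °C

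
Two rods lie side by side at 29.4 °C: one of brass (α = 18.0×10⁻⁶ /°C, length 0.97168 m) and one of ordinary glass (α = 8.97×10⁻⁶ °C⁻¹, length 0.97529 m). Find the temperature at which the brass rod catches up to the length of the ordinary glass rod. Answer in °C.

T = 442.4 °C

L₁(1 + α₁ΔT) = L₂(1 + α₂ΔT) ⇒ ΔT = (L₂ − L₁)/(α₁L₁ − α₂L₂)
L₂ − L₁ = 0.97529 − 0.97168 = 3.61×10⁻³ m
α₁L₁ − α₂L₂ = 18.0×10⁻⁶×0.97168 − 8.97×10⁻⁶×0.97529 = 8.7418887×10⁻⁶ m/K
ΔT = 3.61×10⁻³ / 8.7418887×10⁻⁶ = 412.954 K
T = 29.4 + 412.954 = 442.354 °C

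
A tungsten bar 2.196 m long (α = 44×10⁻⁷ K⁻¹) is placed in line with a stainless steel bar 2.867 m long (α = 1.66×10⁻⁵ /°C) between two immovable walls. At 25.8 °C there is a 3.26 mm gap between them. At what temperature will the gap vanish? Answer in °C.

T = 82.7 °C

Gap closes when ΔL₁ + ΔL₂ = 3.26 mm = 3.26×10⁻³ m
(α₁L₁ + α₂L₂)ΔT = g
α₁L₁ + α₂L₂ = 44×10⁻⁷×2.196 + 1.66×10⁻⁵×2.867 = 5.72546×10⁻⁵ m/K
ΔT = 3.26×10⁻³ / 5.72546×10⁻⁵ = 56.939 K
T = 25.8 + 56.939 = 82.739 °C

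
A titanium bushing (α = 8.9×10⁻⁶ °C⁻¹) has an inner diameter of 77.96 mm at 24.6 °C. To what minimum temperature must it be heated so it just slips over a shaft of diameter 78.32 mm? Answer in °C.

T = 543 °C

Required Δd = 78.32 − 77.96 = 0.36 mm
Δd = αd₀ΔT ⇒ ΔT = Δd/(αd₀) = 0.36 / (8.9×10⁻⁶ × 77.96) = 518.85 K
T_min = 24.6 + 518.85 = 543.45 °C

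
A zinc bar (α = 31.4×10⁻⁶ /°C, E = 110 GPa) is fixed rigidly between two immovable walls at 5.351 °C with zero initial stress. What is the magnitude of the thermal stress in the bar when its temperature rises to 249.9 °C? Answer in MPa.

σ = 845 MPa

Fully constrained: the free strain ε = αΔT is blocked, so σ = Eε = EαΔT.
|ΔT| = 244.549 K
σ = 110×10⁹ × 31.4×10⁻⁶ × 244.549 = 8.45×10⁸ Pa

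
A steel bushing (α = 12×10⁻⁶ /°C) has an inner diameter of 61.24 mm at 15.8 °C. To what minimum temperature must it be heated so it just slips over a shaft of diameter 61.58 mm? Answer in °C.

Required Δd = 61.58 − 61.24 = 0.34 mm
Δd = αd₀ΔT ⇒ ΔT = Δd/(αd₀) = 0.34 / (12×10⁻⁶ × 61.24) = 462.66 K
T_min = 15.8 + 462.66 = 478.46 °C

T = 478 °C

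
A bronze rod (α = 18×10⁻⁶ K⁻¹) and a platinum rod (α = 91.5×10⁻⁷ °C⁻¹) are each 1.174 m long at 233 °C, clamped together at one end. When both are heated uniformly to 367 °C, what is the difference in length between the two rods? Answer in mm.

ΔT = 134 K
bronze: ΔL = 18×10⁻⁶ × 1.174 m × 134 = 2.8317×10⁻³ m = 2.8317 mm
platinum: ΔL = 91.5×10⁻⁷ × 1.174 m × 134 = 1.4394×10⁻³ m = 1.4394 mm
difference = 2.8317 − 1.4394 = 1.3923 mm

1.39 mm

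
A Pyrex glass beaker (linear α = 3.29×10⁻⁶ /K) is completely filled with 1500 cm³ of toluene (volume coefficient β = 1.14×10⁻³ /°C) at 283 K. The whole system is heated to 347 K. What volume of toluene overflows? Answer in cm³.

The beaker also expands: β_container ≈ 3α = 9.87×10⁻⁶ /K
Net overflow = V₀(β_liq − 3α_cont)ΔT
β − 3α = 1.14×10⁻³ − 9.87×10⁻⁶ = 1.13013×10⁻³ /K; ΔT = 64 K
ΔV = 1500 × 1.13013×10⁻³ × 64 = 108 cm³

108 cm³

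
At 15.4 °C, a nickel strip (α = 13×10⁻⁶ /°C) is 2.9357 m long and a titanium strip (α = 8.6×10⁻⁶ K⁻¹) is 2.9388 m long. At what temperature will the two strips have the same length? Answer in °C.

L₁(1 + α₁ΔT) = L₂(1 + α₂ΔT) ⇒ ΔT = (L₂ − L₁)/(α₁L₁ − α₂L₂)
L₂ − L₁ = 2.9388 − 2.9357 = 3.10×10⁻³ m
α₁L₁ − α₂L₂ = 13×10⁻⁶×2.9357 − 8.6×10⁻⁶×2.9388 = 1.289042×10⁻⁵ m/K
ΔT = 3.10×10⁻³ / 1.289042×10⁻⁵ = 240.489 K
T = 15.4 + 240.489 = 255.889 °C

T = 255.9 °C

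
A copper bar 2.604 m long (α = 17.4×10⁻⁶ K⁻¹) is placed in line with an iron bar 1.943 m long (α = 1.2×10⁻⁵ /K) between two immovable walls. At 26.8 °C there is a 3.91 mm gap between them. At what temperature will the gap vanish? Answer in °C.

Gap closes when ΔL₁ + ΔL₂ = 3.91 mm = 3.91×10⁻³ m
(α₁L₁ + α₂L₂)ΔT = g
α₁L₁ + α₂L₂ = 17.4×10⁻⁶×2.604 + 1.2×10⁻⁵×1.943 = 6.86256×10⁻⁵ m/K
ΔT = 3.91×10⁻³ / 6.86256×10⁻⁵ = 56.976 K
T = 26.8 + 56.976 = 83.776 °C

T = 83.8 °C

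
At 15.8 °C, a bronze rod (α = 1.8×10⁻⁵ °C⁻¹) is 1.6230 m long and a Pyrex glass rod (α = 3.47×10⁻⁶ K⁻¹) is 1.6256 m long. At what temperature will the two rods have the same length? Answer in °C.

T = 126.1 °C

Equal length when α₁L₁ΔT − α₂L₂ΔT = L₂ − L₁ = 2.60×10⁻³ m
α₁L₁ = 2.9214×10⁻⁵, α₂L₂ = 5.640832×10⁻⁶ → Δ(αL) = 2.3573168×10⁻⁵ m/K
ΔT = 2.60×10⁻³ / 2.3573168×10⁻⁵ = 110.295 K, so T = 15.8 + 110.295 = 126.095 °C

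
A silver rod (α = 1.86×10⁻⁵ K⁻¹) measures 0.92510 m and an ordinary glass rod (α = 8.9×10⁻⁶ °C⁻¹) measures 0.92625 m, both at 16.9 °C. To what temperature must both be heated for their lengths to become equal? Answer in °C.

T = 145.2 °C

Equal length when α₁L₁ΔT − α₂L₂ΔT = L₂ − L₁ = 1.15×10⁻³ m
α₁L₁ = 1.720686×10⁻⁵, α₂L₂ = 8.243625×10⁻⁶ → Δ(αL) = 8.963235×10⁻⁶ m/K
ΔT = 1.15×10⁻³ / 8.963235×10⁻⁶ = 128.302 K, so T = 16.9 + 128.302 = 145.202 °C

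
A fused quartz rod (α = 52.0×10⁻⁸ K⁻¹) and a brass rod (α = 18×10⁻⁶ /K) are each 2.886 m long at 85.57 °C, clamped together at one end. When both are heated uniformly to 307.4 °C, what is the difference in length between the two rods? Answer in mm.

ΔT = 221.83 K
fused quartz: ΔL = 52.0×10⁻⁸ × 2.886 m × 221.83 = 3.3290×10⁻⁴ m = 0.33290 mm
brass: ΔL = 18×10⁻⁶ × 2.886 m × 221.83 = 1.1524×10⁻² m = 11.524 mm
difference = 11.524 − 0.33290 = 11.1911 mm

11.2 mm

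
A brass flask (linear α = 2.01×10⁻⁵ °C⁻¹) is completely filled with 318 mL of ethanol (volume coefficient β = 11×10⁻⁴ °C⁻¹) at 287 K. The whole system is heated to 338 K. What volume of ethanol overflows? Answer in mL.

The flask also expands: β_container ≈ 3α = 6.03×10⁻⁵ /K
Net overflow = V₀(β_liq − 3α_cont)ΔT
β − 3α = 1.10×10⁻³ − 6.03×10⁻⁵ = 1.0397×10⁻³ /K; ΔT = 51 K
ΔV = 318 × 1.0397×10⁻³ × 51 = 16.9 mL

16.9 mL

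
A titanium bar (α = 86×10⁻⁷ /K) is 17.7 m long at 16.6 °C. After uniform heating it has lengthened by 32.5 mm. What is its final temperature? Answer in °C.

ΔL = αL₀ΔT ⇒ ΔT = ΔL / (αL₀)
ΔT = 32.5×10⁻³ m / (86×10⁻⁷ × 17.7 m) = 213.51 K
T = 16.6 + 213.51 = 230.11 °C

T = 230 °C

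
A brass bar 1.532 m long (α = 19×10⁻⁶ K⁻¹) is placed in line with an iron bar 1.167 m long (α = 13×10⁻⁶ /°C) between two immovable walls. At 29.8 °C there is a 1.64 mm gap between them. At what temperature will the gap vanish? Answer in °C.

α₁L₁ = 2.9108×10⁻⁵ m/K, α₂L₂ = 1.5171×10⁻⁵ m/K → total 4.4279×10⁻⁵ m/K
ΔT = g/(α₁L₁+α₂L₂) = 1.64×10⁻³ / 4.4279×10⁻⁵ = 37.038 K
T = 29.8 + 37.038 = 66.838 °C

T = 66.8 °C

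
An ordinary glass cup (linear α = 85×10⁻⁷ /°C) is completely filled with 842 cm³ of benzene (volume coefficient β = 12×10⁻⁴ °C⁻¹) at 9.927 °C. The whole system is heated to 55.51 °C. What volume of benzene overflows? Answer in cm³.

45.1 cm³

The cup also expands: β_container ≈ 3α = 2.55×10⁻⁵ /K
Net overflow = V₀(β_liq − 3α_cont)ΔT
β − 3α = 1.20×10⁻³ − 2.55×10⁻⁵ = 1.1745×10⁻³ /K; ΔT = 45.583 K
ΔV = 842 × 1.1745×10⁻³ × 45.583 = 45.1 cm³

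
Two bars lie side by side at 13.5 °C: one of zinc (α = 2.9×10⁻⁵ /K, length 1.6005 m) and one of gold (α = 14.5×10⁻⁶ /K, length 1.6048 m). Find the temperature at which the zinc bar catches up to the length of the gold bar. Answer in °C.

L₁(1 + α₁ΔT) = L₂(1 + α₂ΔT) ⇒ ΔT = (L₂ − L₁)/(α₁L₁ − α₂L₂)
L₂ − L₁ = 1.6048 − 1.6005 = 4.30×10⁻³ m
α₁L₁ − α₂L₂ = 2.9×10⁻⁵×1.6005 − 14.5×10⁻⁶×1.6048 = 2.31449×10⁻⁵ m/K
ΔT = 4.30×10⁻³ / 2.31449×10⁻⁵ = 185.786 K
T = 13.5 + 185.786 = 199.286 °C

T = 199.3 °C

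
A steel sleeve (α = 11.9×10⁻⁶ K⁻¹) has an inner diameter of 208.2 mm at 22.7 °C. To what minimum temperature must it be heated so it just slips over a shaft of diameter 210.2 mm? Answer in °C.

Required Δd = 210.2 − 208.2 = 2.0 mm
Δd = αd₀ΔT ⇒ ΔT = Δd/(αd₀) = 2.0 / (11.9×10⁻⁶ × 208.2) = 807.24 K
T_min = 22.7 + 807.24 = 829.94 °C

T = 830 °C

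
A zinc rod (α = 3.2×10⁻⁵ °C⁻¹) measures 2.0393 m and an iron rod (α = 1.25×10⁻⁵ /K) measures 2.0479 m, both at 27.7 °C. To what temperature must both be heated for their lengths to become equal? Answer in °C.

L₁(1 + α₁ΔT) = L₂(1 + α₂ΔT) ⇒ ΔT = (L₂ − L₁)/(α₁L₁ − α₂L₂)
L₂ − L₁ = 2.0479 − 2.0393 = 8.60×10⁻³ m
α₁L₁ − α₂L₂ = 3.2×10⁻⁵×2.0393 − 1.25×10⁻⁵×2.0479 = 3.965885×10⁻⁵ m/K
ΔT = 8.60×10⁻³ / 3.965885×10⁻⁵ = 216.849 K
T = 27.7 + 216.849 = 244.549 °C

T = 244.5 °C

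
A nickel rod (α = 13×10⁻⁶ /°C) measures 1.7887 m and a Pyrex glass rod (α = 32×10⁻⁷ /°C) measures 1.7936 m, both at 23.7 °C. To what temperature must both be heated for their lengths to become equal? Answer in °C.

T = 303.5 °C

Equal length when α₁L₁ΔT − α₂L₂ΔT = L₂ − L₁ = 4.90×10⁻³ m
α₁L₁ = 2.32531×10⁻⁵, α₂L₂ = 5.73952×10⁻⁶ → Δ(αL) = 1.751358×10⁻⁵ m/K
ΔT = 4.90×10⁻³ / 1.751358×10⁻⁵ = 279.783 K, so T = 23.7 + 279.783 = 303.483 °C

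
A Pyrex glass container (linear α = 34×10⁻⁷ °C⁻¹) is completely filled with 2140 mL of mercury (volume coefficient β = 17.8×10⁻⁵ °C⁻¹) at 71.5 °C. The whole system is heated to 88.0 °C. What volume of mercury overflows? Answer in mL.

The container also expands: β_container ≈ 3α = 1.02×10⁻⁵ /K
Net overflow = V₀(β_liq − 3α_cont)ΔT
β − 3α = 1.78×10⁻⁴ − 1.02×10⁻⁵ = 1.678×10⁻⁴ /K; ΔT = 16.5 K
ΔV = 2140 × 1.678×10⁻⁴ × 16.5 = 5.93 mL

5.93 mL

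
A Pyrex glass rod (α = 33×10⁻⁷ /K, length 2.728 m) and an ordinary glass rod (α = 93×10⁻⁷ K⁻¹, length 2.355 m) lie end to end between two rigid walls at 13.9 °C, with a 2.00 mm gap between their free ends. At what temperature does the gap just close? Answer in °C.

T = 78.6 °C

α₁L₁ = 9.0024×10⁻⁶ m/K, α₂L₂ = 2.19015×10⁻⁵ m/K → total 3.09039×10⁻⁵ m/K
ΔT = g/(α₁L₁+α₂L₂) = 2.00×10⁻³ / 3.09039×10⁻⁵ = 64.717 K
T = 13.9 + 64.717 = 78.617 °C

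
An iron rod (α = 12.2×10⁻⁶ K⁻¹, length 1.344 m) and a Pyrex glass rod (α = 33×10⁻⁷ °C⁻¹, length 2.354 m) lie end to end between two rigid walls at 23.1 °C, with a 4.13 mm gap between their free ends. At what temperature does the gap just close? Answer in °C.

Gap closes when ΔL₁ + ΔL₂ = 4.13 mm = 4.13×10⁻³ m
(α₁L₁ + α₂L₂)ΔT = g
α₁L₁ + α₂L₂ = 12.2×10⁻⁶×1.344 + 33×10⁻⁷×2.354 = 2.4165×10⁻⁵ m/K
ΔT = 4.13×10⁻³ / 2.4165×10⁻⁵ = 170.91 K
T = 23.1 + 170.91 = 194.01 °C

T = 194 °C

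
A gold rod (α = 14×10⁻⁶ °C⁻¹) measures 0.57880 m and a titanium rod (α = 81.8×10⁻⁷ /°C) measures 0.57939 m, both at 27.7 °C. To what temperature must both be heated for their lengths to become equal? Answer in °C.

L₁(1 + α₁ΔT) = L₂(1 + α₂ΔT) ⇒ ΔT = (L₂ − L₁)/(α₁L₁ − α₂L₂)
L₂ − L₁ = 0.57939 − 0.57880 = 5.90×10⁻⁴ m
α₁L₁ − α₂L₂ = 14×10⁻⁶×0.57880 − 81.8×10⁻⁷×0.57939 = 3.3637898×10⁻⁶ m/K
ΔT = 5.90×10⁻⁴ / 3.3637898×10⁻⁶ = 175.397 K
T = 27.7 + 175.397 = 203.097 °C

T = 203.1 °C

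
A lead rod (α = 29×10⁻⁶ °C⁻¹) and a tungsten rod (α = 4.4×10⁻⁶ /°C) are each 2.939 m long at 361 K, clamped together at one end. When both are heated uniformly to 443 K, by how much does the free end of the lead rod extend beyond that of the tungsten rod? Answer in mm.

5.93 mm

ΔT = 82 K
lead: ΔL = 29×10⁻⁶ × 2.939 m × 82 = 6.9889×10⁻³ m = 6.9889 mm
tungsten: ΔL = 4.4×10⁻⁶ × 2.939 m × 82 = 1.0604×10⁻³ m = 1.0604 mm
difference = 6.9889 − 1.0604 = 5.9285 mm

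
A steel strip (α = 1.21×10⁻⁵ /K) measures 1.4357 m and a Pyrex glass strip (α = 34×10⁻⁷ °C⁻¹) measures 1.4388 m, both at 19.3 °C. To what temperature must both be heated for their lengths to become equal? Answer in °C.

L₁(1 + α₁ΔT) = L₂(1 + α₂ΔT) ⇒ ΔT = (L₂ − L₁)/(α₁L₁ − α₂L₂)
L₂ − L₁ = 1.4388 − 1.4357 = 3.10×10⁻³ m
α₁L₁ − α₂L₂ = 1.21×10⁻⁵×1.4357 − 34×10⁻⁷×1.4388 = 1.248005×10⁻⁵ m/K
ΔT = 3.10×10⁻³ / 1.248005×10⁻⁵ = 248.396 K
T = 19.3 + 248.396 = 267.696 °C

T = 267.7 °C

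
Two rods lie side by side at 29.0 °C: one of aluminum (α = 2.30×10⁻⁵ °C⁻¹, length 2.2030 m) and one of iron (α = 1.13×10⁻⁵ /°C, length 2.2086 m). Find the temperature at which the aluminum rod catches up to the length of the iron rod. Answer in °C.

T = 246.8 °C

L₁(1 + α₁ΔT) = L₂(1 + α₂ΔT) ⇒ ΔT = (L₂ − L₁)/(α₁L₁ − α₂L₂)
L₂ − L₁ = 2.2086 − 2.2030 = 5.60×10⁻³ m
α₁L₁ − α₂L₂ = 2.30×10⁻⁵×2.2030 − 1.13×10⁻⁵×2.2086 = 2.571182×10⁻⁵ m/K
ΔT = 5.60×10⁻³ / 2.571182×10⁻⁵ = 217.799 K
T = 29.0 + 217.799 = 246.799 °C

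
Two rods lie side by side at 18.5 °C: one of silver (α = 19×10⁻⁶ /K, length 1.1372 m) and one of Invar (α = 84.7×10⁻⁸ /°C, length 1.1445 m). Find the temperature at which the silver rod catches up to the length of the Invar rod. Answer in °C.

T = 372.2 °C

Equal length when α₁L₁ΔT − α₂L₂ΔT = L₂ − L₁ = 7.30×10⁻³ m
α₁L₁ = 2.16068×10⁻⁵, α₂L₂ = 9.693915×10⁻⁷ → Δ(αL) = 2.06374085×10⁻⁵ m/K
ΔT = 7.30×10⁻³ / 2.06374085×10⁻⁵ = 353.727 K, so T = 18.5 + 353.727 = 372.227 °C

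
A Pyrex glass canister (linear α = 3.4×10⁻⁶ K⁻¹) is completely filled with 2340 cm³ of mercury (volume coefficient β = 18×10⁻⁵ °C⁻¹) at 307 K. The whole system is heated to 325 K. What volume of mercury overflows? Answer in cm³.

7.15 cm³

The canister also expands: β_container ≈ 3α = 1.02×10⁻⁵ /K
Net overflow = V₀(β_liq − 3α_cont)ΔT
β − 3α = 1.80×10⁻⁴ − 1.02×10⁻⁵ = 1.698×10⁻⁴ /K; ΔT = 18 K
ΔV = 2340 × 1.698×10⁻⁴ × 18 = 7.15 cm³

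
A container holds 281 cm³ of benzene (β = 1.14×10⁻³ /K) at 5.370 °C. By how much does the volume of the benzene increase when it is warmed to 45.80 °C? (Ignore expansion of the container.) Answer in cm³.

|ΔT| = |45.80 − 5.370| = 40.430 K
ΔV = βV₀ΔT = (1.14×10⁻³)(281)(40.430) = 13.0 cm³

ΔV = 13.0 cm³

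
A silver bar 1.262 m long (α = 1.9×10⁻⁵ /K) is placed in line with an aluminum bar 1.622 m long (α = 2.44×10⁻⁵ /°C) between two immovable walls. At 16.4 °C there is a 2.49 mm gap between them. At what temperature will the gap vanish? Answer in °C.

T = 55.6 °C

α₁L₁ = 2.3978×10⁻⁵ m/K, α₂L₂ = 3.95768×10⁻⁵ m/K → total 6.35548×10⁻⁵ m/K
ΔT = g/(α₁L₁+α₂L₂) = 2.49×10⁻³ / 6.35548×10⁻⁵ = 39.179 K
T = 16.4 + 39.179 = 55.579 °C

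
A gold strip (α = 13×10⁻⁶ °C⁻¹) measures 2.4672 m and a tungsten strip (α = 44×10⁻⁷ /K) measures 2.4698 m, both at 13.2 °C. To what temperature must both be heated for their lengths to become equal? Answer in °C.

T = 135.8 °C

L₁(1 + α₁ΔT) = L₂(1 + α₂ΔT) ⇒ ΔT = (L₂ − L₁)/(α₁L₁ − α₂L₂)
L₂ − L₁ = 2.4698 − 2.4672 = 2.60×10⁻³ m
α₁L₁ − α₂L₂ = 13×10⁻⁶×2.4672 − 44×10⁻⁷×2.4698 = 2.120648×10⁻⁵ m/K
ΔT = 2.60×10⁻³ / 2.120648×10⁻⁵ = 122.604 K
T = 13.2 + 122.604 = 135.804 °C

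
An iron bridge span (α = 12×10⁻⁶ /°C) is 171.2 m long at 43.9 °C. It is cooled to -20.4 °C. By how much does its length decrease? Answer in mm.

ΔL = 132 mm

|ΔT| = |-20.4 − 43.9| = 64.3 K
ΔL = αL₀ΔT = (12×10⁻⁶)(171.2)(64.3) = 1.32×10⁻¹ m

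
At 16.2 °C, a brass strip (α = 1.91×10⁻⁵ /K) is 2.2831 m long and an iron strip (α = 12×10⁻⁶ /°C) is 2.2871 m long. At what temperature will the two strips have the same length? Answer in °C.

Equal length when α₁L₁ΔT − α₂L₂ΔT = L₂ − L₁ = 4.00×10⁻³ m
α₁L₁ = 4.360721×10⁻⁵, α₂L₂ = 2.74452×10⁻⁵ → Δ(αL) = 1.616201×10⁻⁵ m/K
ΔT = 4.00×10⁻³ / 1.616201×10⁻⁵ = 247.494 K, so T = 16.2 + 247.494 = 263.694 °C

T = 263.7 °C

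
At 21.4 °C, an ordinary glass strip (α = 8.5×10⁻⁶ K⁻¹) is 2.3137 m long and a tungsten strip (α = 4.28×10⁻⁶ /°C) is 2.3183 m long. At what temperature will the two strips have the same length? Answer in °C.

Equal length when α₁L₁ΔT − α₂L₂ΔT = L₂ − L₁ = 4.60×10⁻³ m
α₁L₁ = 1.966645×10⁻⁵, α₂L₂ = 9.922324×10⁻⁶ → Δ(αL) = 9.744126×10⁻⁶ m/K
ΔT = 4.60×10⁻³ / 9.744126×10⁻⁶ = 472.079 K, so T = 21.4 + 472.079 = 493.479 °C

T = 493.5 °C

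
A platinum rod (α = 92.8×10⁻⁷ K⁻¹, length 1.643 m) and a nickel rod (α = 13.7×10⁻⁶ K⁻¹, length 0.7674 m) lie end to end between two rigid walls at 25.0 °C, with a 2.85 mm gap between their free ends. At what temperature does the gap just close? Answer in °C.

Gap closes when ΔL₁ + ΔL₂ = 2.85 mm = 2.85×10⁻³ m
(α₁L₁ + α₂L₂)ΔT = g
α₁L₁ + α₂L₂ = 92.8×10⁻⁷×1.643 + 13.7×10⁻⁶×0.7674 = 2.576042×10⁻⁵ m/K
ΔT = 2.85×10⁻³ / 2.576042×10⁻⁵ = 110.63 K
T = 25.0 + 110.63 = 135.63 °C

T = 136 °C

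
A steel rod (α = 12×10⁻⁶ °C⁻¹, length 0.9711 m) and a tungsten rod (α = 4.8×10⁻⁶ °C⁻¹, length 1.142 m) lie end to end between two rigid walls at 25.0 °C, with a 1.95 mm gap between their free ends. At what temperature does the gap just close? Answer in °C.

Gap closes when ΔL₁ + ΔL₂ = 1.95 mm = 1.95×10⁻³ m
(α₁L₁ + α₂L₂)ΔT = g
α₁L₁ + α₂L₂ = 12×10⁻⁶×0.9711 + 4.8×10⁻⁶×1.142 = 1.71348×10⁻⁵ m/K
ΔT = 1.95×10⁻³ / 1.71348×10⁻⁵ = 113.80 K
T = 25.0 + 113.80 = 138.80 °C

T = 139 °C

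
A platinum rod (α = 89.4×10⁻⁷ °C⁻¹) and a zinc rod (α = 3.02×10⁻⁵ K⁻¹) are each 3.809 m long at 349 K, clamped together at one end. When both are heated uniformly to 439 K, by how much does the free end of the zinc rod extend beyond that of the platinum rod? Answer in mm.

ΔT = 90 K
platinum: ΔL = 89.4×10⁻⁷ × 3.809 m × 90 = 3.0647×10⁻³ m = 3.0647 mm
zinc: ΔL = 3.02×10⁻⁵ × 3.809 m × 90 = 1.0353×10⁻² m = 10.353 mm
difference = 10.353 − 3.0647 = 7.2883 mm

7.29 mm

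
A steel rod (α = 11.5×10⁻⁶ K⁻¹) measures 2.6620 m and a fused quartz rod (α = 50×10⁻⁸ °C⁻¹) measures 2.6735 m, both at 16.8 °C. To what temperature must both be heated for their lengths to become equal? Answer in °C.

Equal length when α₁L₁ΔT − α₂L₂ΔT = L₂ − L₁ = 1.15×10⁻² m
α₁L₁ = 3.0613×10⁻⁵, α₂L₂ = 1.33675×10⁻⁶ → Δ(αL) = 2.927625×10⁻⁵ m/K
ΔT = 1.15×10⁻² / 2.927625×10⁻⁵ = 392.810 K, so T = 16.8 + 392.810 = 409.610 °C

T = 409.6 °C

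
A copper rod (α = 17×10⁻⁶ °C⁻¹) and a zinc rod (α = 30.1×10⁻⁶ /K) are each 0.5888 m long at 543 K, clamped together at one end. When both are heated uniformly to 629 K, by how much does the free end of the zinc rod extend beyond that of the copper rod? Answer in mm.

0.663 mm

ΔT = 86 K
copper: ΔL = 17×10⁻⁶ × 0.5888 m × 86 = 8.6083×10⁻⁴ m = 0.86083 mm
zinc: ΔL = 30.1×10⁻⁶ × 0.5888 m × 86 = 1.5242×10⁻³ m = 1.5242 mm
difference = 1.5242 − 0.86083 = 0.66337 mm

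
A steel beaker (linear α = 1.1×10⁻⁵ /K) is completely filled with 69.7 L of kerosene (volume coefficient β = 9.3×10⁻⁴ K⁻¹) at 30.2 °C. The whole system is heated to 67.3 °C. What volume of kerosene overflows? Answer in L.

The beaker also expands: β_container ≈ 3α = 3.3×10⁻⁵ /K
Net overflow = V₀(β_liq − 3α_cont)ΔT
β − 3α = 9.30×10⁻⁴ − 3.3×10⁻⁵ = 8.97×10⁻⁴ /K; ΔT = 37.1 K
ΔV = 69.7 × 8.97×10⁻⁴ × 37.1 = 2.32 L

2.32 L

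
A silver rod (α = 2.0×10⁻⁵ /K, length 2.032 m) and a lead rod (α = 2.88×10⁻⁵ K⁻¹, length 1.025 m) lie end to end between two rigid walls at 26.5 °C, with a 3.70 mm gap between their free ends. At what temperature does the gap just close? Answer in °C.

α₁L₁ = 4.064×10⁻⁵ m/K, α₂L₂ = 2.952×10⁻⁵ m/K → total 7.016×10⁻⁵ m/K
ΔT = g/(α₁L₁+α₂L₂) = 3.70×10⁻³ / 7.016×10⁻⁵ = 52.737 K
T = 26.5 + 52.737 = 79.237 °C

T = 79.2 °C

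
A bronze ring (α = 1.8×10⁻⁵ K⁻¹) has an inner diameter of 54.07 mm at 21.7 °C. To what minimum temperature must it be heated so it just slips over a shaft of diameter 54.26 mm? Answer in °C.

Required Δd = 54.26 − 54.07 = 0.19 mm
Δd = αd₀ΔT ⇒ ΔT = Δd/(αd₀) = 0.19 / (1.8×10⁻⁵ × 54.07) = 195.22 K
T_min = 21.7 + 195.22 = 216.92 °C

T = 217 °C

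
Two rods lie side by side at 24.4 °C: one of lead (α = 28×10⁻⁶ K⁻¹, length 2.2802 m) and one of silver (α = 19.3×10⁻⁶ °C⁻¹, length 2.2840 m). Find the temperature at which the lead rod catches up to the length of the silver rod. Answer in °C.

L₁(1 + α₁ΔT) = L₂(1 + α₂ΔT) ⇒ ΔT = (L₂ − L₁)/(α₁L₁ − α₂L₂)
L₂ − L₁ = 2.2840 − 2.2802 = 3.80×10⁻³ m
α₁L₁ − α₂L₂ = 28×10⁻⁶×2.2802 − 19.3×10⁻⁶×2.2840 = 1.97644×10⁻⁵ m/K
ΔT = 3.80×10⁻³ / 1.97644×10⁻⁵ = 192.265 K
T = 24.4 + 192.265 = 216.665 °C

T = 216.7 °C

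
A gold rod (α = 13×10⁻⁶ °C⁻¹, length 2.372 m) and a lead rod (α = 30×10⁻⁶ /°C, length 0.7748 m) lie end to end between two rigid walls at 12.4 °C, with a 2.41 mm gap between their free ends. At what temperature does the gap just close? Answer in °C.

Gap closes when ΔL₁ + ΔL₂ = 2.41 mm = 2.41×10⁻³ m
(α₁L₁ + α₂L₂)ΔT = g
α₁L₁ + α₂L₂ = 13×10⁻⁶×2.372 + 30×10⁻⁶×0.7748 = 5.408×10⁻⁵ m/K
ΔT = 2.41×10⁻³ / 5.408×10⁻⁵ = 44.564 K
T = 12.4 + 44.564 = 56.964 °C

T = 57.0 °C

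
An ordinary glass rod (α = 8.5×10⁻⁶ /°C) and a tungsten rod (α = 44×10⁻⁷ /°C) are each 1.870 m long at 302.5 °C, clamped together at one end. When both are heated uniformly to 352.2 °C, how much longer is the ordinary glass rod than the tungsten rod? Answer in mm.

0.381 mm

ΔT = 49.7 K
ordinary glass: ΔL = 8.5×10⁻⁶ × 1.870 m × 49.7 = 7.8998×10⁻⁴ m = 0.78998 mm
tungsten: ΔL = 44×10⁻⁷ × 1.870 m × 49.7 = 4.0893×10⁻⁴ m = 0.40893 mm
difference = 0.78998 − 0.40893 = 0.38105 mm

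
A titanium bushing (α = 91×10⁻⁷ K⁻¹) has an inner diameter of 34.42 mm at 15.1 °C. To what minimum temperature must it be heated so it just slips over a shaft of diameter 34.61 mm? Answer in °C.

T = 622 °C

Required Δd = 34.61 − 34.42 = 0.19 mm
Δd = αd₀ΔT ⇒ ΔT = Δd/(αd₀) = 0.19 / (91×10⁻⁷ × 34.42) = 606.60 K
T_min = 15.1 + 606.60 = 621.70 °C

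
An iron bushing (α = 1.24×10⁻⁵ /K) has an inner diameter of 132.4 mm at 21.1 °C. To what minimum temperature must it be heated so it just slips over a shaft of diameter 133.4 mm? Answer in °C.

T = 630 °C

Required Δd = 133.4 − 132.4 = 1.0 mm
Δd = αd₀ΔT ⇒ ΔT = Δd/(αd₀) = 1.0 / (1.24×10⁻⁵ × 132.4) = 609.10 K
T_min = 21.1 + 609.10 = 630.20 °C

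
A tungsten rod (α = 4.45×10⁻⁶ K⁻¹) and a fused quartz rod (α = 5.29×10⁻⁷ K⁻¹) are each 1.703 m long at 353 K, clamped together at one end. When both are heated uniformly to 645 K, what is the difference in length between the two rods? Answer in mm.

1.95 mm

ΔT = 292 K
tungsten: ΔL = 4.45×10⁻⁶ × 1.703 m × 292 = 2.2129×10⁻³ m = 2.2129 mm
fused quartz: ΔL = 5.29×10⁻⁷ × 1.703 m × 292 = 2.6306×10⁻⁴ m = 0.26306 mm
difference = 2.2129 − 0.26306 = 1.94984 mm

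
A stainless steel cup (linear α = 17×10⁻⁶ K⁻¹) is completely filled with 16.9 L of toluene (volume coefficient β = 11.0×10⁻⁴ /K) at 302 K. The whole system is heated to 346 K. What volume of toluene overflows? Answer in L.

The cup also expands: β_container ≈ 3α = 5.1×10⁻⁵ /K
Net overflow = V₀(β_liq − 3α_cont)ΔT
β − 3α = 1.10×10⁻³ − 5.1×10⁻⁵ = 1.049×10⁻³ /K; ΔT = 44 K
ΔV = 16.9 × 1.049×10⁻³ × 44 = 0.780 L

0.780 L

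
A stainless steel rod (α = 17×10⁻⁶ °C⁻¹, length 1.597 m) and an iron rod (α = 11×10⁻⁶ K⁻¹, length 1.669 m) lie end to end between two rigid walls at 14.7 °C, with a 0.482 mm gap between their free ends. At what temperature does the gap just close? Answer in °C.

T = 25.3 °C

α₁L₁ = 2.7149×10⁻⁵ m/K, α₂L₂ = 1.8359×10⁻⁵ m/K → total 4.5508×10⁻⁵ m/K
ΔT = g/(α₁L₁+α₂L₂) = 4.82×10⁻⁴ / 4.5508×10⁻⁵ = 10.592 K
T = 14.7 + 10.592 = 25.292 °C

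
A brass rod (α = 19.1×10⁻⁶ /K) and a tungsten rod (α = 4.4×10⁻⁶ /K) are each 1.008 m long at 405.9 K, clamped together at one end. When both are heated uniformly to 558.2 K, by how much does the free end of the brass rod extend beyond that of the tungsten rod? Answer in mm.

2.26 mm

ΔT = 152.3 K
brass: ΔL = 19.1×10⁻⁶ × 1.008 m × 152.3 = 2.9322×10⁻³ m = 2.9322 mm
tungsten: ΔL = 4.4×10⁻⁶ × 1.008 m × 152.3 = 6.7548×10⁻⁴ m = 0.67548 mm
difference = 2.9322 − 0.67548 = 2.25672 mm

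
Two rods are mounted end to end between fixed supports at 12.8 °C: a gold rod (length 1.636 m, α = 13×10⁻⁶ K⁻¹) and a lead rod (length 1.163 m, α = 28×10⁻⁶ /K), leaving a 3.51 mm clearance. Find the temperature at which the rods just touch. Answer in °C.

T = 78.0 °C

α₁L₁ = 2.1268×10⁻⁵ m/K, α₂L₂ = 3.2564×10⁻⁵ m/K → total 5.3832×10⁻⁵ m/K
ΔT = g/(α₁L₁+α₂L₂) = 3.51×10⁻³ / 5.3832×10⁻⁵ = 65.203 K
T = 12.8 + 65.203 = 78.003 °C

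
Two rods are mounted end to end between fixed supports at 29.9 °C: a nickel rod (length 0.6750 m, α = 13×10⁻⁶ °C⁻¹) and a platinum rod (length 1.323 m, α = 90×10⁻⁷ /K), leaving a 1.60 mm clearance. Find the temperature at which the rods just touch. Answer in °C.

T = 107 °C

Gap closes when ΔL₁ + ΔL₂ = 1.60 mm = 1.60×10⁻³ m
(α₁L₁ + α₂L₂)ΔT = g
α₁L₁ + α₂L₂ = 13×10⁻⁶×0.6750 + 90×10⁻⁷×1.323 = 2.0682×10⁻⁵ m/K
ΔT = 1.60×10⁻³ / 2.0682×10⁻⁵ = 77.36 K
T = 29.9 + 77.36 = 107.26 °C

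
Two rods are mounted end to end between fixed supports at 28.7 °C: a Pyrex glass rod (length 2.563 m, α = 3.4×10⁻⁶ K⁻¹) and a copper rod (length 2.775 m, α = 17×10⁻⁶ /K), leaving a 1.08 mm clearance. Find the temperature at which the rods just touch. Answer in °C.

T = 48.0 °C

α₁L₁ = 8.7142×10⁻⁶ m/K, α₂L₂ = 4.7175×10⁻⁵ m/K → total 5.58892×10⁻⁵ m/K
ΔT = g/(α₁L₁+α₂L₂) = 1.08×10⁻³ / 5.58892×10⁻⁵ = 19.324 K
T = 28.7 + 19.324 = 48.024 °C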